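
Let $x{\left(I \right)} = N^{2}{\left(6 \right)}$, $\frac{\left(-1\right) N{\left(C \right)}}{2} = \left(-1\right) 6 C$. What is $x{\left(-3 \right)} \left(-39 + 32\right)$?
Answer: $-36288$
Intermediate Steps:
$N{\left(C \right)} = 12 C$ ($N{\left(C \right)} = - 2 \left(-1\right) 6 C = - 2 \left(- 6 C\right) = 12 C$)
$x{\left(I \right)} = 5184$ ($x{\left(I \right)} = \left(12 \cdot 6\right)^{2} = 72^{2} = 5184$)
$x{\left(-3 \right)} \left(-39 + 32\right) = 5184 \left(-39 + 32\right) = 5184 \left(-7\right) = -36288$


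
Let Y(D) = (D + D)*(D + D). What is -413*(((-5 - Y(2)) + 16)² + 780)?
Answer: -332465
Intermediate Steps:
Y(D) = 4*D² (Y(D) = (2*D)*(2*D) = 4*D²)
-413*(((-5 - Y(2)) + 16)² + 780) = -413*(((-5 - 4*2²) + 16)² + 780) = -413*(((-5 - 4*4) + 16)² + 780) = -413*(((-5 - 1*16) + 16)² + 780) = -413*(((-5 - 16) + 16)² + 780) = -413*((-21 + 16)² + 780) = -413*((-5)² + 780) = -413*(25 + 780) = -413*805 = -332465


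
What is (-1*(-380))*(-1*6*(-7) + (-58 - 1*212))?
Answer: -86640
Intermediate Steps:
(-1*(-380))*(-1*6*(-7) + (-58 - 1*212)) = 380*(-6*(-7) + (-58 - 212)) = 380*(42 - 270) = 380*(-228) = -86640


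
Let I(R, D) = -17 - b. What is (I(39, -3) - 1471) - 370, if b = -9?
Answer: -1849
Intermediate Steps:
I(R, D) = -8 (I(R, D) = -17 - 1*(-9) = -17 + 9 = -8)
(I(39, -3) - 1471) - 370 = (-8 - 1471) - 370 = -1479 - 370 = -1849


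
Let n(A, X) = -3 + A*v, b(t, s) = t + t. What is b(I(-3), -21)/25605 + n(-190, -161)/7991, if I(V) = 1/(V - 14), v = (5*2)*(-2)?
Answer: 1652761163/3478362435 ≈ 0.47515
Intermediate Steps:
v = -20 (v = 10*(-2) = -20)
I(V) = 1/(-14 + V)
b(t, s) = 2*t
n(A, X) = -3 - 20*A (n(A, X) = -3 + A*(-20) = -3 - 20*A)
b(I(-3), -21)/25605 + n(-190, -161)/7991 = (2/(-14 - 3))/25605 + (-3 - 20*(-190))/7991 = (2/(-17))*(1/25605) + (-3 + 3800)*(1/7991) = (2*(-1/17))*(1/25605) + 3797*(1/7991) = -2/17*1/25605 + 3797/7991 = -2/435285 + 3797/7991 = 1652761163/3478362435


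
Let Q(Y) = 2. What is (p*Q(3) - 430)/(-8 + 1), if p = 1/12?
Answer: 2579/42 ≈ 61.405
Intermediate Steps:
p = 1/12 ≈ 0.083333
(p*Q(3) - 430)/(-8 + 1) = ((1/12)*2 - 430)/(-8 + 1) = (⅙ - 430)/(-7) = -2579/6*(-⅐) = 2579/42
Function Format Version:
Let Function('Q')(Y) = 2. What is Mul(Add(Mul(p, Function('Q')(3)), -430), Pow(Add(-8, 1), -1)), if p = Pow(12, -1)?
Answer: Rational(2579, 42) ≈ 61.405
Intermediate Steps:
p = Rational(1, 12) ≈ 0.083333
Mul(Add(Mul(p, Function('Q')(3)), -430), Pow(Add(-8, 1), -1)) = Mul(Add(Mul(Rational(1, 12), 2), -430), Pow(Add(-8, 1), -1)) = Mul(Add(Rational(1, 6), -430), Pow(-7, -1)) = Mul(Rational(-2579, 6), Rational(-1, 7)) = Rational(2579, 42)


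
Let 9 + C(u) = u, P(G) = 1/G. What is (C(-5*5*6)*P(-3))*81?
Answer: 4293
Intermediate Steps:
C(u) = -9 + u
(C(-5*5*6)*P(-3))*81 = ((-9 - 5*5*6)/(-3))*81 = ((-9 - 25*6)*(-⅓))*81 = ((-9 - 150)*(-⅓))*81 = -159*(-⅓)*81 = 53*81 = 4293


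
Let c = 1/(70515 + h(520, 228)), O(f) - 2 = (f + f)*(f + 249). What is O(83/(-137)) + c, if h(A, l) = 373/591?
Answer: -233855364059717/782193157522 ≈ -298.97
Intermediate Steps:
h(A, l) = 373/591 (h(A, l) = 373*(1/591) = 373/591)
O(f) = 2 + 2*f*(249 + f) (O(f) = 2 + (f + f)*(f + 249) = 2 + (2*f)*(249 + f) = 2 + 2*f*(249 + f))
c = 591/41674738 (c = 1/(70515 + 373/591) = 1/(41674738/591) = 591/41674738 ≈ 1.4181e-5)
O(83/(-137)) + c = (2 + 2*(83/(-137))² + 498*(83/(-137))) + 591/41674738 = (2 + 2*(83*(-1/137))² + 498*(83*(-1/137))) + 591/41674738 = (2 + 2*(-83/137)² + 498*(-83/137)) + 591/41674738 = (2 + 2*(6889/18769) - 41334/137) + 591/41674738 = (2 + 13778/18769 - 41334/137) + 591/41674738 = -5611442/18769 + 591/41674738 = -233855364059717/782193157522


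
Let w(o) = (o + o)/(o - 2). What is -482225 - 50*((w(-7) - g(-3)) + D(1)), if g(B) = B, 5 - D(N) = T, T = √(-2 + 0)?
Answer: -4344325/9 + 50*I*√2 ≈ -4.827e+5 + 70.711*I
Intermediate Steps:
w(o) = 2*o/(-2 + o) (w(o) = (2*o)/(-2 + o) = 2*o/(-2 + o))
T = I*√2 (T = √(-2) = I*√2 ≈ 1.4142*I)
D(N) = 5 - I*√2
-482225 - 50*((w(-7) - g(-3)) + D(1)) = -482225 - 50*((2*(-7)/(-2 - 7) - 1*(-3)) + (5 - I*√2)) = -482225 - 50*((2*(-7)/(-9) + 3) + (5 - I*√2)) = -482225 - 50*((2*(-7)*(-⅑) + 3) + (5 - I*√2)) = -482225 - 50*((14/9 + 3) + (5 - I*√2)) = -482225 - 50*(41/9 + (5 - I*√2)) = -482225 - 50*(86/9 - I*√2) = -482225 - (4300/9 - 50*I*√2) = -482225 + (-4300/9 + 50*I*√2) = -4344325/9 + 50*I*√2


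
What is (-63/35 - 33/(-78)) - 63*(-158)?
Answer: 1293841/130 ≈ 9952.6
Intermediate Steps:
(-63/35 - 33/(-78)) - 63*(-158) = (-63*1/35 - 33*(-1/78)) + 9954 = (-9/5 + 11/26) + 9954 = -179/130 + 9954 = 1293841/130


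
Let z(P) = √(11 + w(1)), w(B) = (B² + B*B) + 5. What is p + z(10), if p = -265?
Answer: -265 + 3*√2 ≈ -260.76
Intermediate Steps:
w(B) = 5 + 2*B² (w(B) = (B² + B²) + 5 = 2*B² + 5 = 5 + 2*B²)
z(P) = 3*√2 (z(P) = √(11 + (5 + 2*1²)) = √(11 + (5 + 2*1)) = √(11 + (5 + 2)) = √(11 + 7) = √18 = 3*√2)
p + z(10) = -265 + 3*√2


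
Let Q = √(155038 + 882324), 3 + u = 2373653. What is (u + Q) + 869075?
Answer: 3242725 + √1037362 ≈ 3.2437e+6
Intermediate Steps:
u = 2373650 (u = -3 + 2373653 = 2373650)
Q = √1037362 ≈ 1018.5
(u + Q) + 869075 = (2373650 + √1037362) + 869075 = 3242725 + √1037362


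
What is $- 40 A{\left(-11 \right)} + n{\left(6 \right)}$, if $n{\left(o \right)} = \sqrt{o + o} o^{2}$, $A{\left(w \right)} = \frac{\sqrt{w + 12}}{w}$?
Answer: $\frac{40}{11} + 72 \sqrt{3} \approx 128.34$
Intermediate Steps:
$A{\left(w \right)} = \frac{\sqrt{12 + w}}{w}$
$n{\left(o \right)} = \sqrt{2} o^{\frac{5}{2}}$ ($n{\left(o \right)} = \sqrt{2 o} o^{2} = \sqrt{2} \sqrt{o} o^{2} = \sqrt{2} o^{\frac{5}{2}}$)
$- 40 A{\left(-11 \right)} + n{\left(6 \right)} = - 40 \frac{\sqrt{12 - 11}}{-11} + \sqrt{2} \cdot 6^{\frac{5}{2}} = - 40 \left(- \frac{\sqrt{1}}{11}\right) + \sqrt{2} \cdot 36 \sqrt{6} = - 40 \left(\left(- \frac{1}{11}\right) 1\right) + 72 \sqrt{3} = \left(-40\right) \left(- \frac{1}{11}\right) + 72 \sqrt{3} = \frac{40}{11} + 72 \sqrt{3}$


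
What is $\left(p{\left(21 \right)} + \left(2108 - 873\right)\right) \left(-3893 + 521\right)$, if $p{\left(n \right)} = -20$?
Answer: $-4096980$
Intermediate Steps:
$\left(p{\left(21 \right)} + \left(2108 - 873\right)\right) \left(-3893 + 521\right) = \left(-20 + \left(2108 - 873\right)\right) \left(-3893 + 521\right) = \left(-20 + 1235\right) \left(-3372\right) = 1215 \left(-3372\right) = -4096980$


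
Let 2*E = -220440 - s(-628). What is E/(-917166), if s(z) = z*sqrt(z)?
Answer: 18370/152861 - 314*I*sqrt(157)/458583 ≈ 0.12017 - 0.0085795*I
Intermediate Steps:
s(z) = z**(3/2)
E = -110220 + 628*I*sqrt(157) (E = (-220440 - (-628)**(3/2))/2 = (-220440 - (-1256)*I*sqrt(157))/2 = (-220440 + 1256*I*sqrt(157))/2 = -110220 + 628*I*sqrt(157) ≈ -1.1022e+5 + 7868.8*I)
E/(-917166) = (-110220 + 628*I*sqrt(157))/(-917166) = (-110220 + 628*I*sqrt(157))*(-1/917166) = 18370/152861 - 314*I*sqrt(157)/458583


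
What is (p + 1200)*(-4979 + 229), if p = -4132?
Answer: 13927000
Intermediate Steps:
(p + 1200)*(-4979 + 229) = (-4132 + 1200)*(-4979 + 229) = -2932*(-4750) = 13927000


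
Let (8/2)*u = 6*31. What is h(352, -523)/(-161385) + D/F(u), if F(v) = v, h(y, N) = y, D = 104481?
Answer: 11241099878/5002935 ≈ 2246.9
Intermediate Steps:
u = 93/2 (u = (6*31)/4 = (1/4)*186 = 93/2 ≈ 46.500)
h(352, -523)/(-161385) + D/F(u) = 352/(-161385) + 104481/(93/2) = 352*(-1/161385) + 104481*(2/93) = -352/161385 + 69654/31 = 11241099878/5002935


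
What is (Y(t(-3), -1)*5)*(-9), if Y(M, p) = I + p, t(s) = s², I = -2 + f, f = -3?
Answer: 270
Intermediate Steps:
I = -5 (I = -2 - 3 = -5)
Y(M, p) = -5 + p
(Y(t(-3), -1)*5)*(-9) = ((-5 - 1)*5)*(-9) = -6*5*(-9) = -30*(-9) = 270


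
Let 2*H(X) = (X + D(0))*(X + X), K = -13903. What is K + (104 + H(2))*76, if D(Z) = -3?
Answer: -6151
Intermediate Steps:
H(X) = X*(-3 + X) (H(X) = ((X - 3)*(X + X))/2 = ((-3 + X)*(2*X))/2 = (2*X*(-3 + X))/2 = X*(-3 + X))
K + (104 + H(2))*76 = -13903 + (104 + 2*(-3 + 2))*76 = -13903 + (104 + 2*(-1))*76 = -13903 + (104 - 2)*76 = -13903 + 102*76 = -13903 + 7752 = -6151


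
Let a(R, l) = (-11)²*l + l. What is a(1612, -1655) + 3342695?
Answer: 3140785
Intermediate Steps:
a(R, l) = 122*l (a(R, l) = 121*l + l = 122*l)
a(1612, -1655) + 3342695 = 122*(-1655) + 3342695 = -201910 + 3342695 = 3140785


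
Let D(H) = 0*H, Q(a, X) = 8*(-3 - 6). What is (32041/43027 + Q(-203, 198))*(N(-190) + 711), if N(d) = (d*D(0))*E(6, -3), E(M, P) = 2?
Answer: -2179857033/43027 ≈ -50663.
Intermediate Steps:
Q(a, X) = -72 (Q(a, X) = 8*(-9) = -72)
D(H) = 0
N(d) = 0 (N(d) = (d*0)*2 = 0*2 = 0)
(32041/43027 + Q(-203, 198))*(N(-190) + 711) = (32041/43027 - 72)*(0 + 711) = (32041*(1/43027) - 72)*711 = (32041/43027 - 72)*711 = -3065903/43027*711 = -2179857033/43027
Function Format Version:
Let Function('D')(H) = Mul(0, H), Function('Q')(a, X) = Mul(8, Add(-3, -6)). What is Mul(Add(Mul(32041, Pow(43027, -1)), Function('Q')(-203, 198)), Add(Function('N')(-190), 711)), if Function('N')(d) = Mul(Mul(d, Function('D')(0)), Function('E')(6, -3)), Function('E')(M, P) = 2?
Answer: Rational(-2179857033, 43027) ≈ -50663.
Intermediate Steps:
Function('Q')(a, X) = -72 (Function('Q')(a, X) = Mul(8, -9) = -72)
Function('D')(H) = 0
Function('N')(d) = 0 (Function('N')(d) = Mul(Mul(d, 0), 2) = Mul(0, 2) = 0)
Mul(Add(Mul(32041, Pow(43027, -1)), Function('Q')(-203, 198)), Add(Function('N')(-190), 711)) = Mul(Add(Mul(32041, Pow(43027, -1)), -72), Add(0, 711)) = Mul(Add(Mul(32041, Rational(1, 43027)), -72), 711) = Mul(Add(Rational(32041, 43027), -72), 711) = Mul(Rational(-3065903, 43027), 711) = Rational(-2179857033, 43027)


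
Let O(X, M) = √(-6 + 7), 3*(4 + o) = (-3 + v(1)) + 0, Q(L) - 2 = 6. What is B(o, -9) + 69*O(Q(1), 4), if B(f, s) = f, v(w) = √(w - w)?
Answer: 64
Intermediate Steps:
v(w) = 0 (v(w) = √0 = 0)
Q(L) = 8 (Q(L) = 2 + 6 = 8)
o = -5 (o = -4 + ((-3 + 0) + 0)/3 = -4 + (-3 + 0)/3 = -4 + (⅓)*(-3) = -4 - 1 = -5)
O(X, M) = 1 (O(X, M) = √1 = 1)
B(o, -9) + 69*O(Q(1), 4) = -5 + 69*1 = -5 + 69 = 64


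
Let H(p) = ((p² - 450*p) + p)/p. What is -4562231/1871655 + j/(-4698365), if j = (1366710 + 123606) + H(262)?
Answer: -4844806769162/1758743668815 ≈ -2.7547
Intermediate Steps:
H(p) = (p² - 449*p)/p
j = 1490129 (j = (1366710 + 123606) + (-449 + 262) = 1490316 - 187 = 1490129)
-4562231/1871655 + j/(-4698365) = -4562231/1871655 + 1490129/(-4698365) = -4562231*1/1871655 + 1490129*(-1/4698365) = -4562231/1871655 - 1490129/4698365 = -4844806769162/1758743668815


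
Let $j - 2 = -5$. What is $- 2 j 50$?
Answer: $300$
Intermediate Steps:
$j = -3$ ($j = 2 - 5 = -3$)
$- 2 j 50 = \left(-2\right) \left(-3\right) 50 = 6 \cdot 50 = 300$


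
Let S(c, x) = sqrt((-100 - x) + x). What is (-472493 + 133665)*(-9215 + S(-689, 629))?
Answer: 3122300020 - 3388280*I ≈ 3.1223e+9 - 3.3883e+6*I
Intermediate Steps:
S(c, x) = 10*I (S(c, x) = sqrt(-100) = 10*I)
(-472493 + 133665)*(-9215 + S(-689, 629)) = (-472493 + 133665)*(-9215 + 10*I) = -338828*(-9215 + 10*I) = 3122300020 - 3388280*I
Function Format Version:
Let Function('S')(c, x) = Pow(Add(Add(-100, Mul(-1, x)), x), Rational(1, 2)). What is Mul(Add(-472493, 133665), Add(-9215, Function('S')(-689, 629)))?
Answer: Add(3122300020, Mul(-3388280, I)) ≈ Add(3.1223e+9, Mul(-3.3883e+6, I))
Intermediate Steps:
Function('S')(c, x) = Mul(10, I) (Function('S')(c, x) = Pow(-100, Rational(1, 2)) = Mul(10, I))
Mul(Add(-472493, 133665), Add(-9215, Function('S')(-689, 629))) = Mul(Add(-472493, 133665), Add(-9215, Mul(10, I))) = Mul(-338828, Add(-9215, Mul(10, I))) = Add(3122300020, Mul(-3388280, I))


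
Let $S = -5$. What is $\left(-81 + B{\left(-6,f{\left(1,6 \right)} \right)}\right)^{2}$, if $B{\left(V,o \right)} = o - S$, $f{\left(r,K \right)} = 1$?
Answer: $5625$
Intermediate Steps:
$B{\left(V,o \right)} = 5 + o$ ($B{\left(V,o \right)} = o - -5 = o + 5 = 5 + o$)
$\left(-81 + B{\left(-6,f{\left(1,6 \right)} \right)}\right)^{2} = \left(-81 + \left(5 + 1\right)\right)^{2} = \left(-81 + 6\right)^{2} = \left(-75\right)^{2} = 5625$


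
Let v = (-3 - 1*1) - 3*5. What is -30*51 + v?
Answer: -1549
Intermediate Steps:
v = -19 (v = (-3 - 1) - 15 = -4 - 15 = -19)
-30*51 + v = -30*51 - 19 = -1530 - 19 = -1549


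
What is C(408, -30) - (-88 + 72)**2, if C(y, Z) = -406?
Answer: -662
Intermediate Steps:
C(408, -30) - (-88 + 72)**2 = -406 - (-88 + 72)**2 = -406 - 1*(-16)**2 = -406 - 1*256 = -406 - 256 = -662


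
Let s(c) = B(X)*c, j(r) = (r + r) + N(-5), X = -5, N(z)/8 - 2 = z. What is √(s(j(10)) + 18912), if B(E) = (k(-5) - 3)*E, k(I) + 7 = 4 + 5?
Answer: 2*√4723 ≈ 137.45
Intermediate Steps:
N(z) = 16 + 8*z
k(I) = 2 (k(I) = -7 + (4 + 5) = -7 + 9 = 2)
j(r) = -24 + 2*r (j(r) = (r + r) + (16 + 8*(-5)) = 2*r + (16 - 40) = 2*r - 24 = -24 + 2*r)
B(E) = -E (B(E) = (2 - 3)*E = -E)
s(c) = 5*c (s(c) = (-1*(-5))*c = 5*c)
√(s(j(10)) + 18912) = √(5*(-24 + 2*10) + 18912) = √(5*(-24 + 20) + 18912) = √(5*(-4) + 18912) = √(-20 + 18912) = √18892 = 2*√4723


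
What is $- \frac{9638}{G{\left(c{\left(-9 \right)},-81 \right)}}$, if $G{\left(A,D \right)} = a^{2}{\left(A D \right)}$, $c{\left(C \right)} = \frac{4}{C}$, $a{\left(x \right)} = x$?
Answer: $- \frac{4819}{648} \approx -7.4367$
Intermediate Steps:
$G{\left(A,D \right)} = A^{2} D^{2}$ ($G{\left(A,D \right)} = \left(A D\right)^{2} = A^{2} D^{2}$)
$- \frac{9638}{G{\left(c{\left(-9 \right)},-81 \right)}} = - \frac{9638}{\left(\frac{4}{-9}\right)^{2} \left(-81\right)^{2}} = - \frac{9638}{\left(4 \left(- \frac{1}{9}\right)\right)^{2} \cdot 6561} = - \frac{9638}{\left(- \frac{4}{9}\right)^{2} \cdot 6561} = - \frac{9638}{\frac{16}{81} \cdot 6561} = - \frac{9638}{1296} = \left(-9638\right) \frac{1}{1296} = - \frac{4819}{648}$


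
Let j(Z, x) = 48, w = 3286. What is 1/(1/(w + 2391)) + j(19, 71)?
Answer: 5725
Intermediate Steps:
1/(1/(w + 2391)) + j(19, 71) = 1/(1/(3286 + 2391)) + 48 = 1/(1/5677) + 48 = 5677 + 48 = 5725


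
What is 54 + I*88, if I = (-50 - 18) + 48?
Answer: -1706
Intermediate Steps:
I = -20 (I = -68 + 48 = -20)
54 + I*88 = 54 - 20*88 = 54 - 1760 = -1706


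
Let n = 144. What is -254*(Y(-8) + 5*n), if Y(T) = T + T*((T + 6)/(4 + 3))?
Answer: -1270000/7 ≈ -1.8143e+5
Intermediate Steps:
Y(T) = T + T*(6/7 + T/7) (Y(T) = T + T*((6 + T)/7) = T + T*((6 + T)*(1/7)) = T + T*(6/7 + T/7))
-254*(Y(-8) + 5*n) = -254*((1/7)*(-8)*(13 - 8) + 5*144) = -254*((1/7)*(-8)*5 + 720) = -254*(-40/7 + 720) = -254*5000/7 = -1270000/7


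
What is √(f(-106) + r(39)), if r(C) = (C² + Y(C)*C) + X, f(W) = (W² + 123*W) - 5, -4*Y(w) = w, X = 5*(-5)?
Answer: I*√2765/2 ≈ 26.292*I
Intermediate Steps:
X = -25
Y(w) = -w/4
f(W) = -5 + W² + 123*W
r(C) = -25 + 3*C²/4 (r(C) = (C² + (-C/4)*C) - 25 = (C² - C²/4) - 25 = 3*C²/4 - 25 = -25 + 3*C²/4)
√(f(-106) + r(39)) = √((-5 + (-106)² + 123*(-106)) + (-25 + (¾)*39²)) = √((-5 + 11236 - 13038) + (-25 + (¾)*1521)) = √(-1807 + (-25 + 4563/4)) = √(-1807 + 4463/4) = √(-2765/4) = I*√2765/2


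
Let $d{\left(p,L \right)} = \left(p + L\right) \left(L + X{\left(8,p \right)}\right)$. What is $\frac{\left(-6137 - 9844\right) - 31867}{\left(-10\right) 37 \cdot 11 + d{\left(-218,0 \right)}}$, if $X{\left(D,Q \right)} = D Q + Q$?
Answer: $- \frac{23924}{211823} \approx -0.11294$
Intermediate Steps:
$X{\left(D,Q \right)} = Q + D Q$
$d{\left(p,L \right)} = \left(L + p\right) \left(L + 9 p\right)$ ($d{\left(p,L \right)} = \left(p + L\right) \left(L + p \left(1 + 8\right)\right) = \left(L + p\right) \left(L + p 9\right) = \left(L + p\right) \left(L + 9 p\right)$)
$\frac{\left(-6137 - 9844\right) - 31867}{\left(-10\right) 37 \cdot 11 + d{\left(-218,0 \right)}} = \frac{\left(-6137 - 9844\right) - 31867}{\left(-10\right) 37 \cdot 11 + \left(0^{2} + 9 \left(-218\right)^{2} + 10 \cdot 0 \left(-218\right)\right)} = \frac{-15981 - 31867}{\left(-370\right) 11 + \left(0 + 9 \cdot 47524 + 0\right)} = - \frac{47848}{-4070 + \left(0 + 427716 + 0\right)} = - \frac{47848}{-4070 + 427716} = - \frac{47848}{423646} = \left(-47848\right) \frac{1}{423646} = - \frac{23924}{211823}$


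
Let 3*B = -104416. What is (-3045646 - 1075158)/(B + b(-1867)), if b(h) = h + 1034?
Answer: 12362412/106915 ≈ 115.63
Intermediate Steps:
b(h) = 1034 + h
B = -104416/3 (B = (⅓)*(-104416) = -104416/3 ≈ -34805.)
(-3045646 - 1075158)/(B + b(-1867)) = (-3045646 - 1075158)/(-104416/3 + (1034 - 1867)) = -4120804/(-104416/3 - 833) = -4120804/(-106915/3) = -4120804*(-3/106915) = 12362412/106915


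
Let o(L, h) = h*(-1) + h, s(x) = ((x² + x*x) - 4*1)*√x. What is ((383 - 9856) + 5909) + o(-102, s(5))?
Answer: -3564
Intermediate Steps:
s(x) = √x*(-4 + 2*x²) (s(x) = ((x² + x²) - 4)*√x = (2*x² - 4)*√x = (-4 + 2*x²)*√x = √x*(-4 + 2*x²))
o(L, h) = 0 (o(L, h) = -h + h = 0)
((383 - 9856) + 5909) + o(-102, s(5)) = ((383 - 9856) + 5909) + 0 = (-9473 + 5909) + 0 = -3564 + 0 = -3564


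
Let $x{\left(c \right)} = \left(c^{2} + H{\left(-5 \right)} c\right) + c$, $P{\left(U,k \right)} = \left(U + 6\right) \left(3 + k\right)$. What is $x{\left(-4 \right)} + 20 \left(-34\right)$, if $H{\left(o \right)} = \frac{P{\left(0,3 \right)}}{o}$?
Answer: $- \frac{3196}{5} \approx -639.2$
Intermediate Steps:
$P{\left(U,k \right)} = \left(3 + k\right) \left(6 + U\right)$ ($P{\left(U,k \right)} = \left(6 + U\right) \left(3 + k\right) = \left(3 + k\right) \left(6 + U\right)$)
$H{\left(o \right)} = \frac{36}{o}$ ($H{\left(o \right)} = \frac{18 + 3 \cdot 0 + 6 \cdot 3 + 0 \cdot 3}{o} = \frac{18 + 0 + 18 + 0}{o} = \frac{36}{o}$)
$x{\left(c \right)} = c^{2} - \frac{31 c}{5}$ ($x{\left(c \right)} = \left(c^{2} + \frac{36}{-5} c\right) + c = \left(c^{2} + 36 \left(- \frac{1}{5}\right) c\right) + c = \left(c^{2} - \frac{36 c}{5}\right) + c = c^{2} - \frac{31 c}{5}$)
$x{\left(-4 \right)} + 20 \left(-34\right) = \frac{1}{5} \left(-4\right) \left(-31 + 5 \left(-4\right)\right) + 20 \left(-34\right) = \frac{1}{5} \left(-4\right) \left(-31 - 20\right) - 680 = \frac{1}{5} \left(-4\right) \left(-51\right) - 680 = \frac{204}{5} - 680 = - \frac{3196}{5}$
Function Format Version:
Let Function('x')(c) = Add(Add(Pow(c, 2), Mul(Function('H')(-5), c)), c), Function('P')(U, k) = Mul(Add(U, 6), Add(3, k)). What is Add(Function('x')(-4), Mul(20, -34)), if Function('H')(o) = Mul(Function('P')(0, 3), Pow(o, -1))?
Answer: Rational(-3196, 5) ≈ -639.20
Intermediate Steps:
Function('P')(U, k) = Mul(Add(3, k), Add(6, U)) (Function('P')(U, k) = Mul(Add(6, U), Add(3, k)) = Mul(Add(3, k), Add(6, U)))
Function('H')(o) = Mul(36, Pow(o, -1)) (Function('H')(o) = Mul(Add(18, Mul(3, 0), Mul(6, 3), Mul(0, 3)), Pow(o, -1)) = Mul(Add(18, 0, 18, 0), Pow(o, -1)) = Mul(36, Pow(o, -1)))
Function('x')(c) = Add(Pow(c, 2), Mul(Rational(-31, 5), c)) (Function('x')(c) = Add(Add(Pow(c, 2), Mul(Mul(36, Pow(-5, -1)), c)), c) = Add(Add(Pow(c, 2), Mul(Mul(36, Rational(-1, 5)), c)), c) = Add(Add(Pow(c, 2), Mul(Rational(-36, 5), c)), c) = Add(Pow(c, 2), Mul(Rational(-31, 5), c)))
Add(Function('x')(-4), Mul(20, -34)) = Add(Mul(Rational(1, 5), -4, Add(-31, Mul(5, -4))), Mul(20, -34)) = Add(Mul(Rational(1, 5), -4, Add(-31, -20)), -680) = Add(Mul(Rational(1, 5), -4, -51), -680) = Add(Rational(204, 5), -680) = Rational(-3196, 5)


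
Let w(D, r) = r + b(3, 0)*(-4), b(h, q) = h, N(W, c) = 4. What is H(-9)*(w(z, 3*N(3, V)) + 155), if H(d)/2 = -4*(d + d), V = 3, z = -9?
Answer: 22320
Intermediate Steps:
H(d) = -16*d (H(d) = 2*(-4*(d + d)) = 2*(-8*d) = -16*d)
w(D, r) = -12 + r (w(D, r) = r + 3*(-4) = r - 12 = -12 + r)
H(-9)*(w(z, 3*N(3, V)) + 155) = (-16*(-9))*((-12 + 3*4) + 155) = 144*((-12 + 12) + 155) = 144*(0 + 155) = 144*155 = 22320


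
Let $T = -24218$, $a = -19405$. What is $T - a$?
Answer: $-4813$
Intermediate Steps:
$T - a = -24218 - -19405 = -24218 + 19405 = -4813$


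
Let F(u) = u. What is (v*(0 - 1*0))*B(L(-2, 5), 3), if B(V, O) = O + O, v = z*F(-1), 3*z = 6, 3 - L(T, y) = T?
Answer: 0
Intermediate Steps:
L(T, y) = 3 - T
z = 2 (z = (1/3)*6 = 2)
v = -2 (v = 2*(-1) = -2)
B(V, O) = 2*O
(v*(0 - 1*0))*B(L(-2, 5), 3) = (-2*(0 - 1*0))*(2*3) = -2*(0 + 0)*6 = -2*0*6 = 0*6 = 0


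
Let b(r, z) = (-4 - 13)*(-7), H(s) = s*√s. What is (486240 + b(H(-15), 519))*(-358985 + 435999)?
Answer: 37456452026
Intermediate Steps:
H(s) = s^(3/2)
b(r, z) = 119 (b(r, z) = -17*(-7) = 119)
(486240 + b(H(-15), 519))*(-358985 + 435999) = (486240 + 119)*(-358985 + 435999) = 486359*77014 = 37456452026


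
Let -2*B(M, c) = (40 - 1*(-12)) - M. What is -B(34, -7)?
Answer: 9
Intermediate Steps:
B(M, c) = -26 + M/2 (B(M, c) = -((40 - 1*(-12)) - M)/2 = -((40 + 12) - M)/2 = -(52 - M)/2 = -26 + M/2)
-B(34, -7) = -(-26 + (1/2)*34) = -(-26 + 17) = -1*(-9) = 9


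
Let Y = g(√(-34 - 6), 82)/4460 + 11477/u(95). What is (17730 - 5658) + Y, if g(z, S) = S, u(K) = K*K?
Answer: 48596803547/4025150 ≈ 12073.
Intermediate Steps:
u(K) = K²
Y = 5192747/4025150 (Y = 82/4460 + 11477/(95²) = 82*(1/4460) + 11477/9025 = 41/2230 + 11477*(1/9025) = 41/2230 + 11477/9025 = 5192747/4025150 ≈ 1.2901)
(17730 - 5658) + Y = (17730 - 5658) + 5192747/4025150 = 12072 + 5192747/4025150 = 48596803547/4025150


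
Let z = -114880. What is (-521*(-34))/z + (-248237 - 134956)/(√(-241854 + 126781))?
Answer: -8857/57440 + 383193*I*√115073/115073 ≈ -0.1542 + 1129.6*I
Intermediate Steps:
(-521*(-34))/z + (-248237 - 134956)/(√(-241854 + 126781)) = -521*(-34)/(-114880) + (-248237 - 134956)/(√(-241854 + 126781)) = 17714*(-1/114880) - 383193*(-I*√115073/115073) = -8857/57440 - 383193*(-I*√115073/115073) = -8857/57440 - (-383193)*I*√115073/115073 = -8857/57440 + 383193*I*√115073/115073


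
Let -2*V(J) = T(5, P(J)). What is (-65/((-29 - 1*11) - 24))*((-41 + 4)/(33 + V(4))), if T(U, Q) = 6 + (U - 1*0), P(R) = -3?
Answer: -481/352 ≈ -1.3665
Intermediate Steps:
T(U, Q) = 6 + U (T(U, Q) = 6 + (U + 0) = 6 + U)
V(J) = -11/2 (V(J) = -(6 + 5)/2 = -½*11 = -11/2)
(-65/((-29 - 1*11) - 24))*((-41 + 4)/(33 + V(4))) = (-65/((-29 - 1*11) - 24))*((-41 + 4)/(33 - 11/2)) = (-65/((-29 - 11) - 24))*(-37/55/2) = (-65/(-40 - 24))*(-37*2/55) = (-65/(-64))*(-74/55) = -1/64*(-65)*(-74/55) = (65/64)*(-74/55) = -481/352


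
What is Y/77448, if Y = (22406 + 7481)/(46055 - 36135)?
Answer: 29887/768284160 ≈ 3.8901e-5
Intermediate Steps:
Y = 29887/9920 ≈ 3.0128
Y/77448 = (29887/9920)/77448 = (29887/9920)*(1/77448) = 29887/768284160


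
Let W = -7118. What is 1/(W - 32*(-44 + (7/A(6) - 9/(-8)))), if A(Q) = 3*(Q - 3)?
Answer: -9/51938 ≈ -0.00017328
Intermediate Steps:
A(Q) = -9 + 3*Q (A(Q) = 3*(-3 + Q) = -9 + 3*Q)
1/(W - 32*(-44 + (7/A(6) - 9/(-8)))) = 1/(-7118 - 32*(-44 + (7/(-9 + 3*6) - 9/(-8)))) = 1/(-7118 - 32*(-44 + (7/(-9 + 18) - 9*(-1/8)))) = 1/(-7118 - 32*(-44 + (7/9 + 9/8))) = 1/(-7118 - 32*(-44 + 137/72)) = 1/(-7118 - 32*(-3031/72)) = 1/(-7118 + 12124/9) = 1/(-51938/9) = -9/51938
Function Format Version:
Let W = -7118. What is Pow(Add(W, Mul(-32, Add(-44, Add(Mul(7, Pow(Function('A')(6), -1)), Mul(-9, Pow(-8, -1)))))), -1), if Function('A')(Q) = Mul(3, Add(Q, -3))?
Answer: Rational(-9, 51938) ≈ -0.00017328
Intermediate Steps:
Function('A')(Q) = Add(-9, Mul(3, Q)) (Function('A')(Q) = Mul(3, Add(-3, Q)) = Add(-9, Mul(3, Q)))
Pow(Add(W, Mul(-32, Add(-44, Add(Mul(7, Pow(Function('A')(6), -1)), Mul(-9, Pow(-8, -1)))))), -1) = Pow(Add(-7118, Mul(-32, Add(-44, Add(Mul(7, Pow(Add(-9, Mul(3, 6)), -1)), Mul(-9, Pow(-8, -1)))))), -1) = Pow(Add(-7118, Mul(-32, Add(-44, Add(Mul(7, Pow(Add(-9, 18), -1)), Mul(-9, Rational(-1, 8)))))), -1) = Pow(Add(-7118, Mul(-32, Add(-44, Add(Mul(7, Pow(9, -1)), Rational(9, 8))))), -1) = Pow(Add(-7118, Mul(-32, Add(-44, Add(Mul(7, Rational(1, 9)), Rational(9, 8))))), -1) = Pow(Add(-7118, Mul(-32, Add(-44, Add(Rational(7, 9), Rational(9, 8))))), -1) = Pow(Add(-7118, Mul(-32, Add(-44, Rational(137, 72)))), -1) = Pow(Add(-7118, Mul(-32, Rational(-3031, 72))), -1) = Pow(Add(-7118, Rational(12124, 9)), -1) = Pow(Rational(-51938, 9), -1) = Rational(-9, 51938)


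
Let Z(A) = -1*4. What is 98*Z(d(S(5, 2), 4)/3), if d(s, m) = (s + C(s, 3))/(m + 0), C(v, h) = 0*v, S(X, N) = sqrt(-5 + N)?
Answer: -392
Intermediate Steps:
C(v, h) = 0
d(s, m) = s/m (d(s, m) = (s + 0)/(m + 0) = s/m)
Z(A) = -4
98*Z(d(S(5, 2), 4)/3) = 98*(-4) = -392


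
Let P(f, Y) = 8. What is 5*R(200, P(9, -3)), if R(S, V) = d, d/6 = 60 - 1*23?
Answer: 1110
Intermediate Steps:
d = 222 (d = 6*(60 - 1*23) = 6*(60 - 23) = 6*37 = 222)
R(S, V) = 222
5*R(200, P(9, -3)) = 5*222 = 1110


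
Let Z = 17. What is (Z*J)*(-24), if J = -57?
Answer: 23256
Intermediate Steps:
(Z*J)*(-24) = (17*(-57))*(-24) = -969*(-24) = 23256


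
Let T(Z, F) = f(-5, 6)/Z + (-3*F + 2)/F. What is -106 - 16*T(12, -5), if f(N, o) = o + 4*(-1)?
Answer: -814/15 ≈ -54.267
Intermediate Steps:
f(N, o) = -4 + o (f(N, o) = o - 4 = -4 + o)
T(Z, F) = 2/Z + (2 - 3*F)/F (T(Z, F) = (-4 + 6)/Z + (-3*F + 2)/F = 2/Z + (2 - 3*F)/F)
-106 - 16*T(12, -5) = -106 - 16*(-3 + 2/(-5) + 2/12) = -106 - 16*(-3 + 2*(-⅕) + 2*(1/12)) = -106 - 16*(-3 - ⅖ + ⅙) = -106 - 16*(-97/30) = -106 + 776/15 = -814/15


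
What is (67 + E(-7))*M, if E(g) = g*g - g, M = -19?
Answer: -2337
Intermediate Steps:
E(g) = g² - g
(67 + E(-7))*M = (67 - 7*(-1 - 7))*(-19) = (67 - 7*(-8))*(-19) = (67 + 56)*(-19) = 123*(-19) = -2337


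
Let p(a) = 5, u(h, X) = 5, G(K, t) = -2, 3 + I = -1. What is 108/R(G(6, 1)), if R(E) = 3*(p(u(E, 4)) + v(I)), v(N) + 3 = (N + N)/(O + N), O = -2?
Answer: 54/5 ≈ 10.800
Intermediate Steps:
I = -4 (I = -3 - 1 = -4)
v(N) = -3 + 2*N/(-2 + N) (v(N) = -3 + (N + N)/(-2 + N) = -3 + (2*N)/(-2 + N) = -3 + 2*N/(-2 + N))
R(E) = 10 (R(E) = 3*(5 + (6 - 1*(-4))/(-2 - 4)) = 3*(5 + (6 + 4)/(-6)) = 3*(5 - ⅙*10) = 3*(5 - 5/3) = 3*(10/3) = 10)
108/R(G(6, 1)) = 108/10 = 108*(⅒) = 54/5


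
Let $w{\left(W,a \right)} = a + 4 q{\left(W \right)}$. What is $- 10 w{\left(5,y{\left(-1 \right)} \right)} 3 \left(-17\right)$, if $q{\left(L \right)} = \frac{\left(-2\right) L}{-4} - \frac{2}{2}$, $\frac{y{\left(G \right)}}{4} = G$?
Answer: $1020$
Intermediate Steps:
$y{\left(G \right)} = 4 G$
$q{\left(L \right)} = -1 + \frac{L}{2}$ ($q{\left(L \right)} = - 2 L \left(- \frac{1}{4}\right) - 1 = \frac{L}{2} - 1 = -1 + \frac{L}{2}$)
$w{\left(W,a \right)} = -4 + a + 2 W$ ($w{\left(W,a \right)} = a + 4 \left(-1 + \frac{W}{2}\right) = a + \left(-4 + 2 W\right) = -4 + a + 2 W$)
$- 10 w{\left(5,y{\left(-1 \right)} \right)} 3 \left(-17\right) = - 10 \left(-4 + 4 \left(-1\right) + 2 \cdot 5\right) 3 \left(-17\right) = - 10 \left(-4 - 4 + 10\right) \left(-51\right) = \left(-10\right) 2 \left(-51\right) = \left(-20\right) \left(-51\right) = 1020$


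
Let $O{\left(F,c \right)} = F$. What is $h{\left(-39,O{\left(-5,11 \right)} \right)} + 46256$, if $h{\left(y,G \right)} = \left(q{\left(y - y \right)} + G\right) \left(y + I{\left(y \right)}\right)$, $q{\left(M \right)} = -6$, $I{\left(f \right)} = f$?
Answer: $47114$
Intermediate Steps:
$h{\left(y,G \right)} = 2 y \left(-6 + G\right)$ ($h{\left(y,G \right)} = \left(-6 + G\right) \left(y + y\right) = \left(-6 + G\right) 2 y = 2 y \left(-6 + G\right)$)
$h{\left(-39,O{\left(-5,11 \right)} \right)} + 46256 = 2 \left(-39\right) \left(-6 - 5\right) + 46256 = 2 \left(-39\right) \left(-11\right) + 46256 = 858 + 46256 = 47114$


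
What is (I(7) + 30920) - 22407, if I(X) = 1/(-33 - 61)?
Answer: 800221/94 ≈ 8513.0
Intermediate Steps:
I(X) = -1/94 (I(X) = 1/(-94) = -1/94)
(I(7) + 30920) - 22407 = (-1/94 + 30920) - 22407 = 2906479/94 - 22407 = 800221/94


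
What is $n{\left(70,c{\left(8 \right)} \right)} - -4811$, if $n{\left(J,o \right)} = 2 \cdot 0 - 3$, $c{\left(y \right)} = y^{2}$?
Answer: $4808$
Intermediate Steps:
$n{\left(J,o \right)} = -3$ ($n{\left(J,o \right)} = 0 - 3 = -3$)
$n{\left(70,c{\left(8 \right)} \right)} - -4811 = -3 - -4811 = -3 + 4811 = 4808$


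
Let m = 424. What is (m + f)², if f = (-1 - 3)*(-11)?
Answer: 219024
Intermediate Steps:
f = 44 (f = -4*(-11) = 44)
(m + f)² = (424 + 44)² = 468² = 219024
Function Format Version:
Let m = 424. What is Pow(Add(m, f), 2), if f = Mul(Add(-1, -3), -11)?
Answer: 219024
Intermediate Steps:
f = 44 (f = Mul(-4, -11) = 44)
Pow(Add(m, f), 2) = Pow(Add(424, 44), 2) = Pow(468, 2) = 219024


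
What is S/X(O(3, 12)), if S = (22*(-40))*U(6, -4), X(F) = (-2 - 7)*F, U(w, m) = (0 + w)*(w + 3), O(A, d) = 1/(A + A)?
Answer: 31680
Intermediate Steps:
O(A, d) = 1/(2*A)
U(w, m) = w*(3 + w)
X(F) = -9*F
S = -47520 (S = (22*(-40))*(6*(3 + 6)) = -5280*9 = -880*54 = -47520)
S/X(O(3, 12)) = -47520/((-9/(2*3))) = -47520/((-9*1/6)) = -47520/(-3/2) = -47520*(-2/3) = 31680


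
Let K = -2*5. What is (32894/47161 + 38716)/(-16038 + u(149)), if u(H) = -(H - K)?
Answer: -608639390/254622239 ≈ -2.3904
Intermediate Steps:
K = -10
u(H) = -10 - H (u(H) = -(H - 1*(-10)) = -(H + 10) = -(10 + H) = -10 - H)
(32894/47161 + 38716)/(-16038 + u(149)) = (32894/47161 + 38716)/(-16038 + (-10 - 1*149)) = (32894*(1/47161) + 38716)/(-16038 + (-10 - 149)) = (32894/47161 + 38716)/(-16038 - 159) = (1825918170/47161)/(-16197) = (1825918170/47161)*(-1/16197) = -608639390/254622239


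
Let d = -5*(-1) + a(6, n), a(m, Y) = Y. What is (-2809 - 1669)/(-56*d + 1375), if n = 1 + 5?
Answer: -4478/759 ≈ -5.8999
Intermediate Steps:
n = 6
d = 11 (d = -5*(-1) + 6 = 5 + 6 = 11)
(-2809 - 1669)/(-56*d + 1375) = (-2809 - 1669)/(-56*11 + 1375) = -4478/(-616 + 1375) = -4478/759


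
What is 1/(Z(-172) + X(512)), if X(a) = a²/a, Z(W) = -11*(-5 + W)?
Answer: 1/2459 ≈ 0.00040667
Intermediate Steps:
Z(W) = 55 - 11*W
X(a) = a
1/(Z(-172) + X(512)) = 1/((55 - 11*(-172)) + 512) = 1/((55 + 1892) + 512) = 1/(1947 + 512) = 1/2459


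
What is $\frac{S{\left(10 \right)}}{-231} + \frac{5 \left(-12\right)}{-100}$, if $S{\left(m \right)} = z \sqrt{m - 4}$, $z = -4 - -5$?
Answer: $\frac{3}{5} - \frac{\sqrt{6}}{231} \approx 0.5894$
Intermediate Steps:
$z = 1$ ($z = -4 + 5 = 1$)
$S{\left(m \right)} = \sqrt{-4 + m}$ ($S{\left(m \right)} = 1 \sqrt{m - 4} = 1 \sqrt{-4 + m} = \sqrt{-4 + m}$)
$\frac{S{\left(10 \right)}}{-231} + \frac{5 \left(-12\right)}{-100} = \frac{\sqrt{-4 + 10}}{-231} + \frac{5 \left(-12\right)}{-100} = \sqrt{6} \left(- \frac{1}{231}\right) - - \frac{3}{5} = - \frac{\sqrt{6}}{231} + \frac{3}{5} = \frac{3}{5} - \frac{\sqrt{6}}{231}$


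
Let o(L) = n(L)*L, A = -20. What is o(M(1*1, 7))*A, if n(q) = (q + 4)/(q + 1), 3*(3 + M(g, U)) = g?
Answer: -128/3 ≈ -42.667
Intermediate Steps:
M(g, U) = -3 + g/3
n(q) = (4 + q)/(1 + q)
o(L) = L*(4 + L)/(1 + L) (o(L) = ((4 + L)/(1 + L))*L = L*(4 + L)/(1 + L))
o(M(1*1, 7))*A = ((-3 + (1*1)/3)*(4 + (-3 + (1*1)/3))/(1 + (-3 + (1*1)/3)))*(-20) = ((-3 + (1/3)*1)*(4 + (-3 + (1/3)*1))/(1 + (-3 + (1/3)*1)))*(-20) = ((-3 + 1/3)*(4 + (-3 + 1/3))/(1 + (-3 + 1/3)))*(-20) = -8*(4 - 8/3)/(3*(1 - 8/3))*(-20) = -8/3*4/3/(-5/3)*(-20) = -8/3*(-3/5)*4/3*(-20) = (32/15)*(-20) = -128/3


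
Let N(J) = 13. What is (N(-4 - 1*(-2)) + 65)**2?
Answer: 6084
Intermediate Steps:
(N(-4 - 1*(-2)) + 65)**2 = (13 + 65)**2 = 78**2 = 6084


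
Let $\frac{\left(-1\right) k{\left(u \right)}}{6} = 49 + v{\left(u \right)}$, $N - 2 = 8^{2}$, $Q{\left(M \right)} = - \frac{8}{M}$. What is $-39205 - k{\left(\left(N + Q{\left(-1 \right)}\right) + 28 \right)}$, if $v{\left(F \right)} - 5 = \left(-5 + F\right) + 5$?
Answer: $-38269$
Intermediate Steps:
$N = 66$ ($N = 2 + 8^{2} = 2 + 64 = 66$)
$v{\left(F \right)} = 5 + F$ ($v{\left(F \right)} = 5 + \left(\left(-5 + F\right) + 5\right) = 5 + F$)
$k{\left(u \right)} = -324 - 6 u$ ($k{\left(u \right)} = - 6 \left(49 + \left(5 + u\right)\right) = - 6 \left(54 + u\right) = -324 - 6 u$)
$-39205 - k{\left(\left(N + Q{\left(-1 \right)}\right) + 28 \right)} = -39205 - \left(-324 - 6 \left(\left(66 - \frac{8}{-1}\right) + 28\right)\right) = -39205 - \left(-324 - 6 \left(\left(66 - -8\right) + 28\right)\right) = -39205 - \left(-324 - 6 \left(\left(66 + 8\right) + 28\right)\right) = -39205 - \left(-324 - 6 \left(74 + 28\right)\right) = -39205 - \left(-324 - 612\right) = -39205 - -936 = -39205 + 936 = -38269$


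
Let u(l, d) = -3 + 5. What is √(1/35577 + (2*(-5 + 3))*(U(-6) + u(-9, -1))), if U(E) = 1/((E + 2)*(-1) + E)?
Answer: I*√843811333/11859 ≈ 2.4495*I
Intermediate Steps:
U(E) = -½ (U(E) = 1/((2 + E)*(-1) + E) = 1/((-2 - E) + E) = 1/(-2) = -½)
u(l, d) = 2
√(1/35577 + (2*(-5 + 3))*(U(-6) + u(-9, -1))) = √(1/35577 + (2*(-5 + 3))*(-½ + 2)) = √(1/35577 + (2*(-2))*(3/2)) = √(1/35577 - 4*3/2) = √(1/35577 - 6) = √(-213461/35577) = I*√843811333/11859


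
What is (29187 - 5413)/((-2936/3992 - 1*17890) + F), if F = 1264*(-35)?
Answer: -11863226/31003237 ≈ -0.38264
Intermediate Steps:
F = -44240
(29187 - 5413)/((-2936/3992 - 1*17890) + F) = (29187 - 5413)/((-2936/3992 - 1*17890) - 44240) = 23774/((-2936*1/3992 - 17890) - 44240) = 23774/((-367/499 - 17890) - 44240) = 23774/(-8927477/499 - 44240) = 23774/(-31003237/499) = 23774*(-499/31003237) = -11863226/31003237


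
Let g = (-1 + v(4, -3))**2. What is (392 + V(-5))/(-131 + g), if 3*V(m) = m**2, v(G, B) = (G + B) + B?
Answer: -1201/366 ≈ -3.2814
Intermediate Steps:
v(G, B) = G + 2*B (v(G, B) = (B + G) + B = G + 2*B)
V(m) = m**2/3
g = 9 (g = (-1 + (4 + 2*(-3)))**2 = (-1 + (4 - 6))**2 = (-1 - 2)**2 = (-3)**2 = 9)
(392 + V(-5))/(-131 + g) = (392 + (1/3)*(-5)**2)/(-131 + 9) = (392 + (1/3)*25)/(-122) = (392 + 25/3)*(-1/122) = (1201/3)*(-1/122) = -1201/366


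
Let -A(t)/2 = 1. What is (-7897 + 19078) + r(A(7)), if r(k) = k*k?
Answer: 11185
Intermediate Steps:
A(t) = -2 (A(t) = -2*1 = -2)
r(k) = k²
(-7897 + 19078) + r(A(7)) = (-7897 + 19078) + (-2)² = 11181 + 4 = 11185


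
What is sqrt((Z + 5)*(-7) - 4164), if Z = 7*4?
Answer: I*sqrt(4395) ≈ 66.295*I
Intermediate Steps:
Z = 28
sqrt((Z + 5)*(-7) - 4164) = sqrt((28 + 5)*(-7) - 4164) = sqrt(33*(-7) - 4164) = sqrt(-231 - 4164) = sqrt(-4395) = I*sqrt(4395)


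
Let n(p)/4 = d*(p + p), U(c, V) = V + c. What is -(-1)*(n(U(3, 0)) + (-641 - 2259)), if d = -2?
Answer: -2948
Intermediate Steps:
n(p) = -16*p (n(p) = 4*(-2*(p + p)) = 4*(-4*p) = -16*p)
-(-1)*(n(U(3, 0)) + (-641 - 2259)) = -(-1)*(-16*(0 + 3) + (-641 - 2259)) = -(-1)*(-16*3 - 2900) = -(-1)*(-48 - 2900) = -(-1)*(-2948) = -1*2948 = -2948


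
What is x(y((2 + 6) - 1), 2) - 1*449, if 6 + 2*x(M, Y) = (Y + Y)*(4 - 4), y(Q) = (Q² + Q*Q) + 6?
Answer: -452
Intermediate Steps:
y(Q) = 6 + 2*Q² (y(Q) = (Q² + Q²) + 6 = 2*Q² + 6 = 6 + 2*Q²)
x(M, Y) = -3 (x(M, Y) = -3 + ((Y + Y)*(4 - 4))/2 = -3 + ((2*Y)*0)/2 = -3 + (½)*0 = -3 + 0 = -3)
x(y((2 + 6) - 1), 2) - 1*449 = -3 - 1*449 = -3 - 449 = -452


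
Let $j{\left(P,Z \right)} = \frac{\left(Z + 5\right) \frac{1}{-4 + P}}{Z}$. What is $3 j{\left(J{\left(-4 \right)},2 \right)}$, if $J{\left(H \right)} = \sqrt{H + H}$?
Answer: $- \frac{7}{4} - \frac{7 i \sqrt{2}}{8} \approx -1.75 - 1.2374 i$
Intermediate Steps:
$J{\left(H \right)} = \sqrt{2} \sqrt{H}$ ($J{\left(H \right)} = \sqrt{2 H} = \sqrt{2} \sqrt{H}$)
$j{\left(P,Z \right)} = \frac{5 + Z}{Z \left(-4 + P\right)}$ ($j{\left(P,Z \right)} = \frac{\left(5 + Z\right) \frac{1}{-4 + P}}{Z} = \frac{\frac{1}{-4 + P} \left(5 + Z\right)}{Z} = \frac{5 + Z}{Z \left(-4 + P\right)}$)
$3 j{\left(J{\left(-4 \right)},2 \right)} = 3 \frac{5 + 2}{2 \left(-4 + \sqrt{2} \sqrt{-4}\right)} = 3 \cdot \frac{1}{2} \frac{1}{-4 + \sqrt{2} \cdot 2 i} 7 = 3 \cdot \frac{1}{2} \frac{1}{-4 + 2 i \sqrt{2}} \cdot 7 = 3 \frac{7}{2 \left(-4 + 2 i \sqrt{2}\right)} = \frac{21}{2 \left(-4 + 2 i \sqrt{2}\right)}$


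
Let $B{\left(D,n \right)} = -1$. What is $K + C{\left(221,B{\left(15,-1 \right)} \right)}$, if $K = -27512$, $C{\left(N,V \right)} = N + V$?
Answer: $-27292$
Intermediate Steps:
$K + C{\left(221,B{\left(15,-1 \right)} \right)} = -27512 + \left(221 - 1\right) = -27512 + 220 = -27292$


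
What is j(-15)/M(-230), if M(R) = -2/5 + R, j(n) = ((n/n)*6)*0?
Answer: 0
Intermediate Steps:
j(n) = 0 (j(n) = (1*6)*0 = 6*0 = 0)
M(R) = -⅖ + R (M(R) = (⅕)*(-2) + R = -⅖ + R)
j(-15)/M(-230) = 0/(-⅖ - 230) = 0/(-1152/5) = 0*(-5/1152) = 0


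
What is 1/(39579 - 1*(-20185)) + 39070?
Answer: 2334979481/59764 ≈ 39070.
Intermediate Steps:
1/(39579 - 1*(-20185)) + 39070 = 1/(39579 + 20185) + 39070 = 1/59764 + 39070 = 2334979481/59764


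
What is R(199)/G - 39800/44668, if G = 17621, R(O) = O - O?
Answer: -9950/11167 ≈ -0.89102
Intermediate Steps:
R(O) = 0
R(199)/G - 39800/44668 = 0/17621 - 39800/44668 = 0*(1/17621) - 39800*1/44668 = 0 - 9950/11167 = -9950/11167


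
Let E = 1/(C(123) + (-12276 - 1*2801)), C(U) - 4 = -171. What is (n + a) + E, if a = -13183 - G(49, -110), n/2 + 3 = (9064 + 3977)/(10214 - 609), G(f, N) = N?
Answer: -1914611546577/146418620 ≈ -13076.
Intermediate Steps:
C(U) = -167 (C(U) = 4 - 171 = -167)
n = -31548/9605 (n = -6 + 2*((9064 + 3977)/(10214 - 609)) = -6 + 2*(13041/9605) = -6 + 26082/9605 = -31548/9605 ≈ -3.2845)
E = -1/15244 (E = 1/(-167 + (-12276 - 1*2801)) = 1/(-167 + (-12276 - 2801)) = 1/(-167 - 15077) = 1/(-15244) = -1/15244 ≈ -6.5600e-5)
a = -13073 (a = -13183 - 1*(-110) = -13183 + 110 = -13073)
(n + a) + E = (-31548/9605 - 13073) - 1/15244 = -125597713/9605 - 1/15244 = -1914611546577/146418620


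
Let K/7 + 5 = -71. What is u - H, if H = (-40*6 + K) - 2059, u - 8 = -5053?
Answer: -2214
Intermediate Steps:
K = -532 (K = -35 + 7*(-71) = -35 - 497 = -532)
u = -5045 (u = 8 - 5053 = -5045)
H = -2831 (H = (-40*6 - 532) - 2059 = (-240 - 532) - 2059 = -772 - 2059 = -2831)
u - H = -5045 - 1*(-2831) = -5045 + 2831 = -2214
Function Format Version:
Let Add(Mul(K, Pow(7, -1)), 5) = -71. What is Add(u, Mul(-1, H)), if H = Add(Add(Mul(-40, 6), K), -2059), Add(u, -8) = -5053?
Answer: -2214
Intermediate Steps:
K = -532 (K = Add(-35, Mul(7, -71)) = Add(-35, -497) = -532)
u = -5045 (u = Add(8, -5053) = -5045)
H = -2831 (H = Add(Add(Mul(-40, 6), -532), -2059) = Add(Add(-240, -532), -2059) = Add(-772, -2059) = -2831)
Add(u, Mul(-1, H)) = Add(-5045, Mul(-1, -2831)) = Add(-5045, 2831) = -2214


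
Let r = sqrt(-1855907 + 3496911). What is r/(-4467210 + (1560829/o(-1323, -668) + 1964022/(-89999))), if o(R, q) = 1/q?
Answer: -89999*sqrt(410251)/47119021621520 ≈ -1.2234e-6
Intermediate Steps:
r = 2*sqrt(410251) (r = sqrt(1641004) = 2*sqrt(410251) ≈ 1281.0)
r/(-4467210 + (1560829/o(-1323, -668) + 1964022/(-89999))) = (2*sqrt(410251))/(-4467210 + (1560829/(1/(-668)) + 1964022/(-89999))) = (2*sqrt(410251))/(-4467210 + (1560829/(-1/668) + 1964022*(-1/89999))) = (2*sqrt(410251))/(-4467210 + (1560829*(-668) - 1964022/89999)) = (2*sqrt(410251))/(-4467210 + (-1042633772 - 1964022/89999)) = (2*sqrt(410251))/(-4467210 - 93835998810250/89999) = (2*sqrt(410251))/(-94238043243040/89999) = (2*sqrt(410251))*(-89999/94238043243040) = -89999*sqrt(410251)/47119021621520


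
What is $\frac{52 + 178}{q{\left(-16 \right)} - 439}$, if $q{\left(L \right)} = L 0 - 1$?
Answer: $- \frac{23}{44} \approx -0.52273$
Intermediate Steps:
$q{\left(L \right)} = -1$ ($q{\left(L \right)} = 0 - 1 = -1$)
$\frac{52 + 178}{q{\left(-16 \right)} - 439} = \frac{52 + 178}{-1 - 439} = \frac{230}{-440} = 230 \left(- \frac{1}{440}\right) = - \frac{23}{44}$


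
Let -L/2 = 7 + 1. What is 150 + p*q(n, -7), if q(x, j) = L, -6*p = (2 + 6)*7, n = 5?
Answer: 898/3 ≈ 299.33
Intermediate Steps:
L = -16 (L = -2*(7 + 1) = -2*8 = -16)
p = -28/3 (p = -(2 + 6)*7/6 = -4*7/3 = -⅙*56 = -28/3 ≈ -9.3333)
q(x, j) = -16
150 + p*q(n, -7) = 150 - 28/3*(-16) = 150 + 448/3 = 898/3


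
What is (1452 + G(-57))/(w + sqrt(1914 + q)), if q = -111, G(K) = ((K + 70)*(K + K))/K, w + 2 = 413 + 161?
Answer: 845416/325381 - 1478*sqrt(1803)/325381 ≈ 2.4054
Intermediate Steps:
w = 572 (w = -2 + (413 + 161) = -2 + 574 = 572)
G(K) = 140 + 2*K (G(K) = ((70 + K)*(2*K))/K = (2*K*(70 + K))/K = 140 + 2*K)
(1452 + G(-57))/(w + sqrt(1914 + q)) = (1452 + (140 + 2*(-57)))/(572 + sqrt(1914 - 111)) = (1452 + (140 - 114))/(572 + sqrt(1803)) = (1452 + 26)/(572 + sqrt(1803)) = 1478/(572 + sqrt(1803))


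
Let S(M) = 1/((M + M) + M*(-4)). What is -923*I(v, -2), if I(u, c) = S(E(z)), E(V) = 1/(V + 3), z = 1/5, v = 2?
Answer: 7384/5 ≈ 1476.8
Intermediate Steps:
z = 1/5 (z = 1*(1/5) = 1/5 ≈ 0.20000)
E(V) = 1/(3 + V)
S(M) = -1/(2*M) (S(M) = 1/(2*M - 4*M) = 1/(-2*M) = -1/(2*M))
I(u, c) = -8/5 (I(u, c) = -1/(2*(1/(3 + 1/5))) = -1/(2*(1/(16/5))) = -1/(2*5/16) = -1/2*16/5 = -8/5)
-923*I(v, -2) = -923*(-8/5) = 7384/5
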